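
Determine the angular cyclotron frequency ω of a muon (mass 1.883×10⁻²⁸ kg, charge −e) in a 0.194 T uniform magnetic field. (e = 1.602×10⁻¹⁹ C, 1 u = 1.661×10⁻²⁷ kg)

ω ≈ 1.65×10⁸ rad/s

ω = |q|B/m.
ω = (1.602×10⁻¹⁹)(0.194)/1.883×10⁻²⁸ ≈ 1.65×10⁸ rad/s.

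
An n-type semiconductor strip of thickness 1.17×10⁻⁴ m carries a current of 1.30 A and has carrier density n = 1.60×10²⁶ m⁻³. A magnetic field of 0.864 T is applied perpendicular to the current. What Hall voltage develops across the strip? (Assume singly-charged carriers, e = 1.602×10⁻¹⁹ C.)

V_H = IB/(n e t).
V_H = (1.30)(0.864)/((1.60×10²⁶)(1.602×10⁻¹⁹)(1.17×10⁻⁴)) ≈ 3.75×10⁻⁴ V.

V_H ≈ 3.75×10⁻⁴ V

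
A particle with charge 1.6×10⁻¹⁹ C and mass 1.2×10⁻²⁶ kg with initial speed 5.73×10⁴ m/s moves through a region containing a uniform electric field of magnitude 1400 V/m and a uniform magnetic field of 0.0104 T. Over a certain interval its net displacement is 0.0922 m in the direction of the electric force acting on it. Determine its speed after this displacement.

v_f ≈ 8.20×10⁴ m/s

B does no work; ΔKE = |q|E d.
½mv_f² = ½mv₀² + |q|Ed = ½(1.2×10⁻²⁶)(5.73×10⁴)² + (1.6×10⁻¹⁹)(1400)(0.0922) ≈ 1.970×10⁻¹⁷ J + 2.065×10⁻¹⁷ J ≈ 4.035×10⁻¹⁷ J.
v_f = √(2·4.035×10⁻¹⁷/1.2×10⁻²⁶) ≈ 8.20×10⁴ m/s.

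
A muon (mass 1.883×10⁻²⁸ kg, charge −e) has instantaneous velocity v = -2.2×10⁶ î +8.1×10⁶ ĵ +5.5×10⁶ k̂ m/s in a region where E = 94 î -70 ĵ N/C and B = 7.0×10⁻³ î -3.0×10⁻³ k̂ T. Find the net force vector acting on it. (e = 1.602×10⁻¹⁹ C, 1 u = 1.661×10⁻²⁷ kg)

F ≈ (3.88×10⁻¹⁵, -5.10×10⁻¹⁵, 9.08×10⁻¹⁵) N

v×B = (-2.43×10⁴, 3.19×10⁴, -5.67×10⁴) N/C.
E + v×B = (-2.42×10⁴, 3.18×10⁴, -5.67×10⁴) N/C.
F = q(E + v×B) = (−1.602×10⁻¹⁹ C)·(-2.42×10⁴, 3.18×10⁴, -5.67×10⁴) = (3.88×10⁻¹⁵, -5.10×10⁻¹⁵, 9.08×10⁻¹⁵) N.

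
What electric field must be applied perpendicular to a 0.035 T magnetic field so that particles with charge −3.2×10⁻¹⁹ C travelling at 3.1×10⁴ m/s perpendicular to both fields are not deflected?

For straight-line motion qE = qvB, so E = vB.
E = 3.1×10⁴ × 0.035 = 1100 V/m.

E = 1100 V/m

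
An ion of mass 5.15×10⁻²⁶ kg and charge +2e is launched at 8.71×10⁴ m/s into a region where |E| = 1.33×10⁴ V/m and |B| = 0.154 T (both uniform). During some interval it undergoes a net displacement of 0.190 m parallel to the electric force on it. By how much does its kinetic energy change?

ΔKE ≈ 8.10×10⁻¹⁶ J

The magnetic force is always ⟂ v and does no work; only the electric force changes KE.
ΔKE = F_E · d = |q|E d = (3.204×10⁻¹⁹)(1.33×10⁴)(0.190) ≈ 8.10×10⁻¹⁶ J.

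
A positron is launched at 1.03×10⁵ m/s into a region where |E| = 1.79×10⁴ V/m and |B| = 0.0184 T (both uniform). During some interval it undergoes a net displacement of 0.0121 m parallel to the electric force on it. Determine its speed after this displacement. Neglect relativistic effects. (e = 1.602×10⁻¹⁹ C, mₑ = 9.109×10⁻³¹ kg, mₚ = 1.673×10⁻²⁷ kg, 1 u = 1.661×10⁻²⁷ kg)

B does no work; ΔKE = |q|E d.
½mv_f² = ½mv₀² + |q|Ed = ½(9.109×10⁻³¹)(1.03×10⁵)² + (1.602×10⁻¹⁹)(1.79×10⁴)(0.0121) ≈ 4.832×10⁻²¹ J + 3.470×10⁻¹⁷ J ≈ 3.470×10⁻¹⁷ J.
v_f = √(2·3.470×10⁻¹⁷/9.109×10⁻³¹) ≈ 8.73×10⁶ m/s.

v_f ≈ 8.73×10⁶ m/s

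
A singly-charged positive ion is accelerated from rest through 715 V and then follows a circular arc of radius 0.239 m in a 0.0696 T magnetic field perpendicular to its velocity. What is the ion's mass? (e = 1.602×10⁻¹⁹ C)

Combine |q|V = ½mv² and r = mv/(|q|B): eliminate v to get m = qB²r²/(2V).
m = (1.602×10⁻¹⁹)(0.0696)²(0.239)²/(2·715) ≈ 3.10×10⁻²⁶ kg.

m ≈ 3.10×10⁻²⁶ kg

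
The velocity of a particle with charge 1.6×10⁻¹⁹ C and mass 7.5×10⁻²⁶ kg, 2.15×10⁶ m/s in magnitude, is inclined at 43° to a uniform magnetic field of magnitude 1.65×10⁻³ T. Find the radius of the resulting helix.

r ≈ 417 m

v⊥ = v sinθ = 2.15×10⁶·sin43° ≈ 1.466×10⁶ m/s.
r = m v⊥/(|q|B) = (7.5×10⁻²⁶)(1.466×10⁶)/((1.6×10⁻¹⁹)(1.65×10⁻³)) ≈ 417 m.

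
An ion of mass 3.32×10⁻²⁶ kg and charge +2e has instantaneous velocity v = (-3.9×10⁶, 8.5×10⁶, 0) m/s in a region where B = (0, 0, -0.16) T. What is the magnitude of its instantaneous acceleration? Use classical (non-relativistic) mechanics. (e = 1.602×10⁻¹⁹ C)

v×B = (-1.36×10⁶, -6.24×10⁵, 0) N/C.
F = q v×B = (3.204×10⁻¹⁹ C)·(-1.36×10⁶, -6.24×10⁵, 0) = (-4.36×10⁻¹³, -2.00×10⁻¹³, 0) N.
|a| = |F|/m = 4.794×10⁻¹³/3.32×10⁻²⁶ ≈ 1.44×10¹³ m/s².

|a| ≈ 1.44×10¹³ m/s²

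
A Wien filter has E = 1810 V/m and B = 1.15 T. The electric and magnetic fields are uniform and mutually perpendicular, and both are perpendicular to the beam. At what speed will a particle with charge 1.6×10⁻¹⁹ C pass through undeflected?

v = 1570 m/s

Straight-line motion ⇒ electric and magnetic forces cancel, so E = vB.
v = E/B = 1810/1.15 = 1570 m/s.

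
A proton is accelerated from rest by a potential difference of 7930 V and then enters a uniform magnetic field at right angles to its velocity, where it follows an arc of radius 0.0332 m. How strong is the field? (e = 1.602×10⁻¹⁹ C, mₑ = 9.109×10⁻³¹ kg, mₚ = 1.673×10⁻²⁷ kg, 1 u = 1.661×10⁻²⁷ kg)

v = √(2|q|V/m) = √(2·1.602×10⁻¹⁹·7930/1.673×10⁻²⁷) ≈ 1.232×10⁶ m/s.
B = mv/(|q|r) = (1.673×10⁻²⁷)(1.232×10⁶)/((1.602×10⁻¹⁹)(0.0332)) ≈ 0.388 T.

B ≈ 0.388 T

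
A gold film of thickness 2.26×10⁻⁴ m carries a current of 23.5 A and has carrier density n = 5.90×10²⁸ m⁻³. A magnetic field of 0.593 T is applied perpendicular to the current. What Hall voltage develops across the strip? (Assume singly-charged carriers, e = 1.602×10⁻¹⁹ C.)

V_H ≈ 6.52×10⁻⁶ V

V_H = IB/(n e t).
V_H = (23.5)(0.593)/((5.90×10²⁸)(1.602×10⁻¹⁹)(2.26×10⁻⁴)) ≈ 6.52×10⁻⁶ V.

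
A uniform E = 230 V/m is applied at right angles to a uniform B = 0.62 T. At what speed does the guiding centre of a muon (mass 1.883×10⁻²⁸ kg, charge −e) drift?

The E×B drift speed is v_d = E/B.
v_d = 230/0.62 = 370 m/s.

v_d ≈ 370 m/s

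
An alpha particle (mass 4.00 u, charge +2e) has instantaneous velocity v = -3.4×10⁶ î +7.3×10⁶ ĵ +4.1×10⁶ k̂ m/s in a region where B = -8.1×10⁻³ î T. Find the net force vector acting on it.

v×B = (0, -3.32×10⁴, 5.91×10⁴) N/C.
F = q v×B = (3.204×10⁻¹⁹ C)·(0, -3.32×10⁴, 5.91×10⁴) = (0, -1.06×10⁻¹⁴, 1.89×10⁻¹⁴) N.

F ≈ (0, -1.06×10⁻¹⁴, 1.89×10⁻¹⁴) N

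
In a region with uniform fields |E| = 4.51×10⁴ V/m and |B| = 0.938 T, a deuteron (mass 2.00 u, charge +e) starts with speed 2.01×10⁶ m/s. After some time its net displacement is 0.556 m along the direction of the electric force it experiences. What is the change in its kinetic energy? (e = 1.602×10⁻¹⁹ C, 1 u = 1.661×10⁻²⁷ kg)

The magnetic force is always ⟂ v and does no work; only the electric force changes KE.
ΔKE = F_E · d = |q|E d = (1.602×10⁻¹⁹)(4.51×10⁴)(0.556) ≈ 4.02×10⁻¹⁵ J.

ΔKE ≈ 4.02×10⁻¹⁵ J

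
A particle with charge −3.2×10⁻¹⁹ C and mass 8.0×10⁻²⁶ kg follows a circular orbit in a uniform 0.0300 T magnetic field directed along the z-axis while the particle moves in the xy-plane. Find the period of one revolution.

The cyclotron period depends only on m, q, B: T = 2πm/(|q|B).
T = 2π(8.0×10⁻²⁶)/((3.2×10⁻¹⁹)(0.0300)) ≈ 5.24×10⁻⁵ s.

T ≈ 5.24×10⁻⁵ s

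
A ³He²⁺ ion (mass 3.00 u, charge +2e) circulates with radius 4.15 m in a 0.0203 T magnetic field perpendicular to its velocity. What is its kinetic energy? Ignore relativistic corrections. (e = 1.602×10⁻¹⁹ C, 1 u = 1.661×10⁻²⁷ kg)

v = |q|Br/m, then KE = ½mv² = (qBr)²/(2m).
v = (3.204×10⁻¹⁹)(0.0203)(4.15)/4.983×10⁻²⁷ ≈ 5.417×10⁶ m/s.
KE = ½(4.983×10⁻²⁷)(5.417×10⁶)² ≈ 7.31×10⁻¹⁴ J.

KE ≈ 7.31×10⁻¹⁴ J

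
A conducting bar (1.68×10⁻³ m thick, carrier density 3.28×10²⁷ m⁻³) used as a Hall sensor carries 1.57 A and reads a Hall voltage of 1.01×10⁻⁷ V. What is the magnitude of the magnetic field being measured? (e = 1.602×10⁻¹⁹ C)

B ≈ 0.0568 T

From V_H = IB/(n e t), B = V_H n e t / I.
B = (1.01×10⁻⁷)(3.28×10²⁷)(1.602×10⁻¹⁹)(1.68×10⁻³)/1.57 ≈ 0.0568 T.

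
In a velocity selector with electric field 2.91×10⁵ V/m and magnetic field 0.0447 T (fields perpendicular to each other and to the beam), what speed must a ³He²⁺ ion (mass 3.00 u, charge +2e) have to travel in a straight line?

v = 6.51×10⁶ m/s

Straight-line motion ⇒ electric and magnetic forces cancel, so E = vB.
v = E/B = 2.91×10⁵/0.0447 = 6.51×10⁶ m/s.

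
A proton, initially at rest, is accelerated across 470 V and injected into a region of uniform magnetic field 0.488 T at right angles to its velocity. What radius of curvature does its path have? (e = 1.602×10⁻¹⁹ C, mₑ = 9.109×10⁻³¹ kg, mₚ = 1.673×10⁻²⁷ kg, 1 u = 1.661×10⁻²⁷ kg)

r ≈ 6.42×10⁻³ m

Acceleration: |q|V = ½mv² ⇒ v = √(2|q|V/m) = √(2·1.602×10⁻¹⁹·470/1.673×10⁻²⁷) ≈ 3.000×10⁵ m/s.
In the field: r = mv/(|q|B) = (1.673×10⁻²⁷)(3.000×10⁵)/((1.602×10⁻¹⁹)(0.488)) ≈ 6.42×10⁻³ m.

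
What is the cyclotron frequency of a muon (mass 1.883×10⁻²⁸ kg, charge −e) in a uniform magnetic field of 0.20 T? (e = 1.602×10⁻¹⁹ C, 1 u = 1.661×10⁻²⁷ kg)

f ≈ 2.7×10⁷ Hz

f = |q|B/(2πm).
f = (1.602×10⁻¹⁹)(0.20)/(2π·1.883×10⁻²⁸) ≈ 2.7×10⁷ Hz.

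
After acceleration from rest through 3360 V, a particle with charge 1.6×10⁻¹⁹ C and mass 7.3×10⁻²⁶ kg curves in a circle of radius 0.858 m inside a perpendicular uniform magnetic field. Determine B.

B ≈ 0.0645 T

v = √(2|q|V/m) = √(2·1.6×10⁻¹⁹·3360/7.3×10⁻²⁶) ≈ 1.214×10⁵ m/s.
B = mv/(|q|r) = (7.3×10⁻²⁶)(1.214×10⁵)/((1.6×10⁻¹⁹)(0.858)) ≈ 0.0645 T.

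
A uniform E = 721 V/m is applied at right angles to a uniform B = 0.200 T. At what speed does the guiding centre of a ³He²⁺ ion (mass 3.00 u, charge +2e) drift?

The E×B drift speed is v_d = E/B.
v_d = 721/0.200 = 3600 m/s.

v_d ≈ 3600 m/s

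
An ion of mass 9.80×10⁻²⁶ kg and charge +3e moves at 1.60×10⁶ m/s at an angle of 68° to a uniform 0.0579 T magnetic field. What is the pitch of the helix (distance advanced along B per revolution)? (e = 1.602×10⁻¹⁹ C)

p ≈ 13.3 m

v∥ = v cosθ = 1.60×10⁶·cos68° ≈ 5.994×10⁵ m/s.
T = 2πm/(|q|B) = 2π(9.80×10⁻²⁶)/((4.806×10⁻¹⁹)(0.0579)) ≈ 2.213×10⁻⁵ s.
pitch = v∥ T = (5.994×10⁵)(2.213×10⁻⁵) ≈ 13.3 m.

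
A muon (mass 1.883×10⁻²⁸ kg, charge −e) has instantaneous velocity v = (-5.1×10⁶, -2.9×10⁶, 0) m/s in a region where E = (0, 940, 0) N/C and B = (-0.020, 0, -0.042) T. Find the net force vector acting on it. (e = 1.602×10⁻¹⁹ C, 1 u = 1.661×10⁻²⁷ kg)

v×B = (1.22×10⁵, -2.14×10⁵, -5.80×10⁴) N/C.
E + v×B = (1.22×10⁵, -2.13×10⁵, -5.80×10⁴) N/C.
F = q(E + v×B) = (−1.602×10⁻¹⁹ C)·(1.22×10⁵, -2.13×10⁵, -5.80×10⁴) = (-1.95×10⁻¹⁴, 3.42×10⁻¹⁴, 9.29×10⁻¹⁵) N.

F ≈ (-1.95×10⁻¹⁴, 3.42×10⁻¹⁴, 9.29×10⁻¹⁵) N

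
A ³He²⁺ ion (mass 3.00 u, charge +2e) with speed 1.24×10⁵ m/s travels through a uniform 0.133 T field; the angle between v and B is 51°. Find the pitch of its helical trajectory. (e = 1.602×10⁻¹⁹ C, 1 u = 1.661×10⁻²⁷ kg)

p ≈ 0.0573 m

v∥ = v cosθ = 1.24×10⁵·cos51° ≈ 7.804×10⁴ m/s.
T = 2πm/(|q|B) = 2π(4.983×10⁻²⁷)/((3.204×10⁻¹⁹)(0.133)) ≈ 7.347×10⁻⁷ s.
pitch = v∥ T = (7.804×10⁴)(7.347×10⁻⁷) ≈ 0.0573 m.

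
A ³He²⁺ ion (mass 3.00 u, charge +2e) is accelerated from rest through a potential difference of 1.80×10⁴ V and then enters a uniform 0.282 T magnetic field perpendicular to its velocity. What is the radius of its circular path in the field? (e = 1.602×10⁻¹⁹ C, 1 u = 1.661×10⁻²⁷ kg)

Acceleration: |q|V = ½mv² ⇒ v = √(2|q|V/m) = √(2·3.204×10⁻¹⁹·1.80×10⁴/4.983×10⁻²⁷) ≈ 1.521×10⁶ m/s.
In the field: r = mv/(|q|B) = (4.983×10⁻²⁷)(1.521×10⁶)/((3.204×10⁻¹⁹)(0.282)) ≈ 0.0839 m.

r ≈ 0.0839 m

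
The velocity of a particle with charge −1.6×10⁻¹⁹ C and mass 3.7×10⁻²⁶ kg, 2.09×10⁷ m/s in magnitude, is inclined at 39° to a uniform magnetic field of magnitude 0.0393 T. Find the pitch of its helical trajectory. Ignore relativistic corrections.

p ≈ 601 m

v∥ = v cosθ = 2.09×10⁷·cos39° ≈ 1.624×10⁷ m/s.
T = 2πm/(|q|B) = 2π(3.7×10⁻²⁶)/((1.6×10⁻¹⁹)(0.0393)) ≈ 3.697×10⁻⁵ s.
pitch = v∥ T = (1.624×10⁷)(3.697×10⁻⁵) ≈ 601 m.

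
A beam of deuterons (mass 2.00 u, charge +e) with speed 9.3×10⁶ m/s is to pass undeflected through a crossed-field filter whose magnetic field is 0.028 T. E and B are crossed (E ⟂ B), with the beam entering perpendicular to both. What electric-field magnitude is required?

E = 2.6×10⁵ V/m

For straight-line motion qE = qvB, so E = vB.
E = 9.3×10⁶ × 0.028 = 2.6×10⁵ V/m.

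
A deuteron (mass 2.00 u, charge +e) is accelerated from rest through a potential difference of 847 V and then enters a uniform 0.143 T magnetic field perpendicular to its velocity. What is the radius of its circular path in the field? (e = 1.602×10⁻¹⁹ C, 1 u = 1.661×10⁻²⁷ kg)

r ≈ 0.0414 m

Acceleration: |q|V = ½mv² ⇒ v = √(2|q|V/m) = √(2·1.602×10⁻¹⁹·847/3.322×10⁻²⁷) ≈ 2.858×10⁵ m/s.
In the field: r = mv/(|q|B) = (3.322×10⁻²⁷)(2.858×10⁵)/((1.602×10⁻¹⁹)(0.143)) ≈ 0.0414 m.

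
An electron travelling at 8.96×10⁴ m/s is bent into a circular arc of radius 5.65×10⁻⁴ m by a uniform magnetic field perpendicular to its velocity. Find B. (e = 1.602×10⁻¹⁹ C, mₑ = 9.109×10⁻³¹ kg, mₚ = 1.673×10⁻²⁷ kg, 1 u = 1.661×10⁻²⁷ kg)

B ≈ 9.02×10⁻⁴ T

From |q|vB = mv²/r, B = mv/(|q|r).
B = (9.109×10⁻³¹)(8.96×10⁴)/((1.602×10⁻¹⁹)(5.65×10⁻⁴)) ≈ 9.02×10⁻⁴ T.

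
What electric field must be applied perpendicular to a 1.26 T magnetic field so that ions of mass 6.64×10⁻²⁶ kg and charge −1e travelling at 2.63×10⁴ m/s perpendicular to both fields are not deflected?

E = 3.31×10⁴ V/m

For straight-line motion qE = qvB, so E = vB.
E = 2.63×10⁴ × 1.26 = 3.31×10⁴ V/m.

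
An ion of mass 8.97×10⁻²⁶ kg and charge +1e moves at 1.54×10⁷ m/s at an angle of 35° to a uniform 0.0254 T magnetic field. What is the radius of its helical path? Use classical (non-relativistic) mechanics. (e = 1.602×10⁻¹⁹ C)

v⊥ = v sinθ = 1.54×10⁷·sin35° ≈ 8.833×10⁶ m/s.
r = m v⊥/(|q|B) = (8.97×10⁻²⁶)(8.833×10⁶)/((1.602×10⁻¹⁹)(0.0254)) ≈ 195 m.

r ≈ 195 m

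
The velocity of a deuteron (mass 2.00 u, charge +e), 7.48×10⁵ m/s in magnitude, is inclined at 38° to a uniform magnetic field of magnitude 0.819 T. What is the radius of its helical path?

v⊥ = v sinθ = 7.48×10⁵·sin38° ≈ 4.605×10⁵ m/s.
r = m v⊥/(|q|B) = (3.322×10⁻²⁷)(4.605×10⁵)/((1.602×10⁻¹⁹)(0.819)) ≈ 0.0117 m.

r ≈ 0.0117 m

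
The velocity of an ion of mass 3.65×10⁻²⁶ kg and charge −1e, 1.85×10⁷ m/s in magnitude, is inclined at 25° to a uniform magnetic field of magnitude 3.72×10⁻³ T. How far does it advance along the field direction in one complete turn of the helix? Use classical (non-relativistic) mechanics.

v∥ = v cosθ = 1.85×10⁷·cos25° ≈ 1.677×10⁷ m/s.
T = 2πm/(|q|B) = 2π(3.65×10⁻²⁶)/((1.602×10⁻¹⁹)(3.72×10⁻³)) ≈ 3.848×10⁻⁴ s.
pitch = v∥ T = (1.677×10⁷)(3.848×10⁻⁴) ≈ 6450 m.

p ≈ 6450 m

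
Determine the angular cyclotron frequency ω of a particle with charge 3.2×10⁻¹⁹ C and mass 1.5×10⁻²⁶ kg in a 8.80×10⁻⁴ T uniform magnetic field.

ω = |q|B/m.
ω = (3.2×10⁻¹⁹)(8.80×10⁻⁴)/1.5×10⁻²⁶ ≈ 1.88×10⁴ rad/s.

ω ≈ 1.88×10⁴ rad/s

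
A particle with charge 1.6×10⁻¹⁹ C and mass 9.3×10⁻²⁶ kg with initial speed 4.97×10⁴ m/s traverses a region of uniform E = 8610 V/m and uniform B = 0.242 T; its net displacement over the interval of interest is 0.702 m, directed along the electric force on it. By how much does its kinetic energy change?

The magnetic force is always ⟂ v and does no work; only the electric force changes KE.
ΔKE = F_E · d = |q|E d = (1.6×10⁻¹⁹)(8610)(0.702) ≈ 9.67×10⁻¹⁶ J.

ΔKE ≈ 9.67×10⁻¹⁶ J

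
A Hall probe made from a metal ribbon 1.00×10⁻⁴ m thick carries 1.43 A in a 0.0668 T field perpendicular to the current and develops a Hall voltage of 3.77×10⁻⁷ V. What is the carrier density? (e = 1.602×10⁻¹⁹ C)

From V_H = IB/(n e t), n = IB/(V_H e t).
n = (1.43)(0.0668)/((3.77×10⁻⁷)(1.602×10⁻¹⁹)(1.00×10⁻⁴)) ≈ 1.58×10²⁸ m⁻³.

n ≈ 1.58×10²⁸ m⁻³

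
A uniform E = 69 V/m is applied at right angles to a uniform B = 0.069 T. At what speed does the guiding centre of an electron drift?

v_d ≈ 1000 m/s

In crossed fields the guiding centre drifts at v_d = |E×B|/B² = E/B, independent of charge and mass.
v_d = 69/0.069 = 1000 m/s.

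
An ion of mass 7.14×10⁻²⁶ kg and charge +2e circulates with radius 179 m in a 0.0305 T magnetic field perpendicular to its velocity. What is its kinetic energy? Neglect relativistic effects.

KE ≈ 1.34×10⁸ eV

v = |q|Br/m, then KE = ½mv² = (qBr)²/(2m).
v = (3.204×10⁻¹⁹)(0.0305)(179)/7.14×10⁻²⁶ ≈ 2.450×10⁷ m/s.
KE = ½(7.14×10⁻²⁶)(2.450×10⁷)² ≈ 2.14×10⁻¹¹ J = 1.34×10⁸ eV.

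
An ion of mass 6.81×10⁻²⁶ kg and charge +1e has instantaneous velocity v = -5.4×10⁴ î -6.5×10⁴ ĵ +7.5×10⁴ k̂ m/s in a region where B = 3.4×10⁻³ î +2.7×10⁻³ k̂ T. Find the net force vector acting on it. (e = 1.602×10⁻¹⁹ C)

v×B = (-176, 401, 221) N/C.
F = q v×B = (1.602×10⁻¹⁹ C)·(-176, 401, 221) = (-2.81×10⁻¹⁷, 6.42×10⁻¹⁷, 3.54×10⁻¹⁷) N.

F ≈ (-2.81×10⁻¹⁷, 6.42×10⁻¹⁷, 3.54×10⁻¹⁷) N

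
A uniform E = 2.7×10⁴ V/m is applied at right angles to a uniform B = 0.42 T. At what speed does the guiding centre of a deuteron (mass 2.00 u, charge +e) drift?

v_d ≈ 6.4×10⁴ m/s

The E×B drift speed is v_d = E/B.
v_d = 2.7×10⁴/0.42 = 6.4×10⁴ m/s.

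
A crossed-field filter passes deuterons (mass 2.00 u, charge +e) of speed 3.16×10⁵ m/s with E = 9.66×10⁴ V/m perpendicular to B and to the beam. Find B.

Balance of forces in the selector: qE = qvB ⇒ B = E/v.
B = 9.66×10⁴/3.16×10⁵ = 0.306 T.

B = 0.306 T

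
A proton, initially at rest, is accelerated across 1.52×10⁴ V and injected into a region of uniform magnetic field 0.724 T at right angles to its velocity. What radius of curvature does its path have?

Acceleration: |q|V = ½mv² ⇒ v = √(2|q|V/m) = √(2·1.602×10⁻¹⁹·1.52×10⁴/1.673×10⁻²⁷) ≈ 1.706×10⁶ m/s.
In the field: r = mv/(|q|B) = (1.673×10⁻²⁷)(1.706×10⁶)/((1.602×10⁻¹⁹)(0.724)) ≈ 0.0246 m.

r ≈ 0.0246 m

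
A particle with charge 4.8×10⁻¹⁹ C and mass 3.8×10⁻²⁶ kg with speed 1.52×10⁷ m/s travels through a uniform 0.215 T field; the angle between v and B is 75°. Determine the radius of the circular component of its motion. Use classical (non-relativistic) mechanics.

r ≈ 5.41 m

v⊥ = v sinθ = 1.52×10⁷·sin75° ≈ 1.468×10⁷ m/s.
r = m v⊥/(|q|B) = (3.8×10⁻²⁶)(1.468×10⁷)/((4.8×10⁻¹⁹)(0.215)) ≈ 5.41 m.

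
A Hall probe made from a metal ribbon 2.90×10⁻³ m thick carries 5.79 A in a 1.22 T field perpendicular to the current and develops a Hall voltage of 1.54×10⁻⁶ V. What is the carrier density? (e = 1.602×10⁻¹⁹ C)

From V_H = IB/(n e t), n = IB/(V_H e t).
n = (5.79)(1.22)/((1.54×10⁻⁶)(1.602×10⁻¹⁹)(2.90×10⁻³)) ≈ 9.87×10²⁷ m⁻³.

n ≈ 9.87×10²⁷ m⁻³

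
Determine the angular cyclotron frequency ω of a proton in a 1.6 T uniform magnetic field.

ω = |q|B/m.
ω = (1.602×10⁻¹⁹)(1.6)/1.673×10⁻²⁷ ≈ 1.5×10⁸ rad/s.

ω ≈ 1.5×10⁸ rad/s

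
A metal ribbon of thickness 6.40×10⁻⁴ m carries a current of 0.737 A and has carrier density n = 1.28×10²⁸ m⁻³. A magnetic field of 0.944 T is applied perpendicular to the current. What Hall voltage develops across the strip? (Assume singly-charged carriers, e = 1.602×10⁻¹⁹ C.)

V_H = IB/(n e t).
V_H = (0.737)(0.944)/((1.28×10²⁸)(1.602×10⁻¹⁹)(6.40×10⁻⁴)) ≈ 5.30×10⁻⁷ V.

V_H ≈ 5.30×10⁻⁷ V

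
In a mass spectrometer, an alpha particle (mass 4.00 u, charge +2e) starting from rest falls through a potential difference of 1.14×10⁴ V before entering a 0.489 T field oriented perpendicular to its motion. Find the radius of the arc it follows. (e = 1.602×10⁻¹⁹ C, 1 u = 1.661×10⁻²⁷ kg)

Acceleration: |q|V = ½mv² ⇒ v = √(2|q|V/m) = √(2·3.204×10⁻¹⁹·1.14×10⁴/6.644×10⁻²⁷) ≈ 1.049×10⁶ m/s.
In the field: r = mv/(|q|B) = (6.644×10⁻²⁷)(1.049×10⁶)/((3.204×10⁻¹⁹)(0.489)) ≈ 0.0445 m.

r ≈ 0.0445 m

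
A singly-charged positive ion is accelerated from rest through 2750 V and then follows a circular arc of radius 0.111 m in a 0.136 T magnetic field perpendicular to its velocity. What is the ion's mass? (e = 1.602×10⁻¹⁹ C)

m ≈ 6.64×10⁻²⁷ kg

Combine |q|V = ½mv² and r = mv/(|q|B): eliminate v to get m = qB²r²/(2V).
m = (1.602×10⁻¹⁹)(0.136)²(0.111)²/(2·2750) ≈ 6.64×10⁻²⁷ kg.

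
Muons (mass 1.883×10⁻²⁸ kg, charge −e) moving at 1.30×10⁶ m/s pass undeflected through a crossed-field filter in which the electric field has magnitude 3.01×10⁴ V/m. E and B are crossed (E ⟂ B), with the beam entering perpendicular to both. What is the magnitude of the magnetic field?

Balance of forces in the selector: qE = qvB ⇒ B = E/v.
B = 3.01×10⁴/1.30×10⁶ = 0.0232 T.

B = 0.0232 T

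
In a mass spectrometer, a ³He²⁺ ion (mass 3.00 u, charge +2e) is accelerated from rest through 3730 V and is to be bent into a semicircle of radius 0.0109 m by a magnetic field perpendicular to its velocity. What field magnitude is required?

B ≈ 0.988 T

v = √(2|q|V/m) = √(2·3.204×10⁻¹⁹·3730/4.983×10⁻²⁷) ≈ 6.926×10⁵ m/s.
B = mv/(|q|r) = (4.983×10⁻²⁷)(6.926×10⁵)/((3.204×10⁻¹⁹)(0.0109)) ≈ 0.988 T.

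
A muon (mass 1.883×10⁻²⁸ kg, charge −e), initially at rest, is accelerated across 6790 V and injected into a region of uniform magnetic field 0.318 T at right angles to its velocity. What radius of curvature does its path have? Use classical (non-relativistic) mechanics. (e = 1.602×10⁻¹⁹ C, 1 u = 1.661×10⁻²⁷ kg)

Acceleration: |q|V = ½mv² ⇒ v = √(2|q|V/m) = √(2·1.602×10⁻¹⁹·6790/1.883×10⁻²⁸) ≈ 3.399×10⁶ m/s.
In the field: r = mv/(|q|B) = (1.883×10⁻²⁸)(3.399×10⁶)/((1.602×10⁻¹⁹)(0.318)) ≈ 0.0126 m.

r ≈ 0.0126 m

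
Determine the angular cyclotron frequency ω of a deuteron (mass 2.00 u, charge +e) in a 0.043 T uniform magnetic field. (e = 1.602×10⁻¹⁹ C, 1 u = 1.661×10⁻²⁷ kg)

ω = |q|B/m.
ω = (1.602×10⁻¹⁹)(0.043)/3.322×10⁻²⁷ ≈ 2.1×10⁶ rad/s.

ω ≈ 2.1×10⁶ rad/s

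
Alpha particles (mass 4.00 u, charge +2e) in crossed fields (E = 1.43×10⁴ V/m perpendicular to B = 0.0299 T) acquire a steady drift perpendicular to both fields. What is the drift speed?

The E×B drift speed is v_d = E/B.
v_d = 1.43×10⁴/0.0299 = 4.78×10⁵ m/s.

v_d ≈ 4.78×10⁵ m/s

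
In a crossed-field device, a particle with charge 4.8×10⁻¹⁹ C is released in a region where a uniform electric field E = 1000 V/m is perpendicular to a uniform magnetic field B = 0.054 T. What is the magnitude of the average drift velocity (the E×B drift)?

v_d ≈ 1.9×10⁴ m/s

The E×B drift speed is v_d = E/B.
v_d = 1000/0.054 = 1.9×10⁴ m/s.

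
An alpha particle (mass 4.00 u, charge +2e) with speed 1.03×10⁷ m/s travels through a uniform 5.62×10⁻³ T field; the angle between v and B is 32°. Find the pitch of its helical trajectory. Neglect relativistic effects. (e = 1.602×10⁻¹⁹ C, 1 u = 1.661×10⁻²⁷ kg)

v∥ = v cosθ = 1.03×10⁷·cos32° ≈ 8.735×10⁶ m/s.
T = 2πm/(|q|B) = 2π(6.644×10⁻²⁷)/((3.204×10⁻¹⁹)(5.62×10⁻³)) ≈ 2.318×10⁻⁵ s.
pitch = v∥ T = (8.735×10⁶)(2.318×10⁻⁵) ≈ 203 m.

p ≈ 203 m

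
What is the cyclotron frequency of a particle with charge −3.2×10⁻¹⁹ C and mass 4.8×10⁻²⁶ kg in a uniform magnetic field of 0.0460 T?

f = |q|B/(2πm).
f = (3.2×10⁻¹⁹)(0.0460)/(2π·4.8×10⁻²⁶) ≈ 4.88×10⁴ Hz.

f ≈ 4.88×10⁴ Hz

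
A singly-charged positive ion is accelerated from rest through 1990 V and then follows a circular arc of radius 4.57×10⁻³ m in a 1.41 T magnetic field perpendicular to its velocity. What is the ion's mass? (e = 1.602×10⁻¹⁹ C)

Combine |q|V = ½mv² and r = mv/(|q|B): eliminate v to get m = qB²r²/(2V).
m = (1.602×10⁻¹⁹)(1.41)²(4.57×10⁻³)²/(2·1990) ≈ 1.67×10⁻²⁷ kg.

m ≈ 1.67×10⁻²⁷ kg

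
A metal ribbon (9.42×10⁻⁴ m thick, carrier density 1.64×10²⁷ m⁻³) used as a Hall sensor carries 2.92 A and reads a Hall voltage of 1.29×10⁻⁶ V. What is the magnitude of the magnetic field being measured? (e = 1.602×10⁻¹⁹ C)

From V_H = IB/(n e t), B = V_H n e t / I.
B = (1.29×10⁻⁶)(1.64×10²⁷)(1.602×10⁻¹⁹)(9.42×10⁻⁴)/2.92 ≈ 0.109 T.

B ≈ 0.109 T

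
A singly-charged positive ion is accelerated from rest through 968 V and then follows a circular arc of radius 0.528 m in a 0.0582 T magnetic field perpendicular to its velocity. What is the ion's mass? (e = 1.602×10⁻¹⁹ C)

Combine |q|V = ½mv² and r = mv/(|q|B): eliminate v to get m = qB²r²/(2V).
m = (1.602×10⁻¹⁹)(0.0582)²(0.528)²/(2·968) ≈ 7.81×10⁻²⁶ kg.

m ≈ 7.81×10⁻²⁶ kg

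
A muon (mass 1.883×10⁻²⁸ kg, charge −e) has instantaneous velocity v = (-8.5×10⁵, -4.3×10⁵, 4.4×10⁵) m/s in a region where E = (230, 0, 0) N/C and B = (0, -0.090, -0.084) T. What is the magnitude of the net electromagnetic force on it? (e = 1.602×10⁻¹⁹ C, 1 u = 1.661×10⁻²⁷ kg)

|F| ≈ 2.07×10⁻¹⁴ N

v×B = (7.57×10⁴, -7.14×10⁴, 7.65×10⁴) N/C.
E + v×B = (7.60×10⁴, -7.14×10⁴, 7.65×10⁴) N/C.
F = q(E + v×B) = (−1.602×10⁻¹⁹ C)·(7.60×10⁴, -7.14×10⁴, 7.65×10⁴) = (-1.22×10⁻¹⁴, 1.14×10⁻¹⁴, -1.23×10⁻¹⁴) N.
|F| = 2.07×10⁻¹⁴ N.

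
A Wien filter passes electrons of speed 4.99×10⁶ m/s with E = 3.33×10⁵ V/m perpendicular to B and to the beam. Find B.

B = 0.0667 T

Balance of forces in the selector: qE = qvB ⇒ B = E/v.
B = 3.33×10⁵/4.99×10⁶ = 0.0667 T.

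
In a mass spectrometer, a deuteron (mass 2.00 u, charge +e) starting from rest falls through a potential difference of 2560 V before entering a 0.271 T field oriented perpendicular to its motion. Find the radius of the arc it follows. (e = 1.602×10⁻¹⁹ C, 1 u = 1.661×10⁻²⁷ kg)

Acceleration: |q|V = ½mv² ⇒ v = √(2|q|V/m) = √(2·1.602×10⁻¹⁹·2560/3.322×10⁻²⁷) ≈ 4.969×10⁵ m/s.
In the field: r = mv/(|q|B) = (3.322×10⁻²⁷)(4.969×10⁵)/((1.602×10⁻¹⁹)(0.271)) ≈ 0.0380 m.

r ≈ 0.0380 m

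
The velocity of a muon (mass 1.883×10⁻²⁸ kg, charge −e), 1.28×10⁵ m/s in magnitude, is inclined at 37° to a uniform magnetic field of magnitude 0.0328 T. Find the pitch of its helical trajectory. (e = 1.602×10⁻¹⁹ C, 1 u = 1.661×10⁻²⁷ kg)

v∥ = v cosθ = 1.28×10⁵·cos37° ≈ 1.022×10⁵ m/s.
T = 2πm/(|q|B) = 2π(1.883×10⁻²⁸)/((1.602×10⁻¹⁹)(0.0328)) ≈ 2.252×10⁻⁷ s.
pitch = v∥ T = (1.022×10⁵)(2.252×10⁻⁷) ≈ 0.0230 m.

p ≈ 0.0230 m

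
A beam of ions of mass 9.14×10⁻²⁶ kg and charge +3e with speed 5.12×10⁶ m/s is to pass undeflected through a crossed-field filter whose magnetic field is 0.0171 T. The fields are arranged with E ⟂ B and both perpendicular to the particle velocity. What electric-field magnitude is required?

E = 8.76×10⁴ V/m

For straight-line motion qE = qvB, so E = vB.
E = 5.12×10⁶ × 0.0171 = 8.76×10⁴ V/m.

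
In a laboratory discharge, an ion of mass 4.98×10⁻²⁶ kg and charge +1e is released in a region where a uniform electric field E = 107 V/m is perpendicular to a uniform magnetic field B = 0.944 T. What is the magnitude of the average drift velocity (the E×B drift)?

v_d ≈ 113 m/s

The steady drift has the magnetic force balancing the electric force, so v_d = E/B.
v_d = 107/0.944 = 113 m/s.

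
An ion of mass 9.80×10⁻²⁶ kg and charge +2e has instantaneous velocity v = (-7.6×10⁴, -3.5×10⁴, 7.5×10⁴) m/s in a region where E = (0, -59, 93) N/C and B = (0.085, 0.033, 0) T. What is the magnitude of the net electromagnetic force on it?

|F| ≈ 2.18×10⁻¹⁵ N

v×B = (-2480, 6380, 467) N/C.
E + v×B = (-2480, 6320, 560) N/C.
F = q(E + v×B) = (3.204×10⁻¹⁹ C)·(-2480, 6320, 560) = (-7.93×10⁻¹⁶, 2.02×10⁻¹⁵, 1.79×10⁻¹⁶) N.
|F| = 2.18×10⁻¹⁵ N.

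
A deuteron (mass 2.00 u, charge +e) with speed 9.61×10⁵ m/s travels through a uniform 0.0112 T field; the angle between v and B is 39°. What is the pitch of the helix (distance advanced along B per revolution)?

v∥ = v cosθ = 9.61×10⁵·cos39° ≈ 7.468×10⁵ m/s.
T = 2πm/(|q|B) = 2π(3.322×10⁻²⁷)/((1.602×10⁻¹⁹)(0.0112)) ≈ 1.163×10⁻⁵ s.
pitch = v∥ T = (7.468×10⁵)(1.163×10⁻⁵) ≈ 8.69 m.

p ≈ 8.69 m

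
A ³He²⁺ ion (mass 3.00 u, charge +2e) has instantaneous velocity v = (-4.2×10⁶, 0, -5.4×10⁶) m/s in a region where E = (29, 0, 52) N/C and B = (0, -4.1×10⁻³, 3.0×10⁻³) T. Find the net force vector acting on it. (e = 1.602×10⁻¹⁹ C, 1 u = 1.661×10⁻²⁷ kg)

v×B = (-2.21×10⁴, 1.26×10⁴, 1.72×10⁴) N/C.
E + v×B = (-2.21×10⁴, 1.26×10⁴, 1.73×10⁴) N/C.
F = q(E + v×B) = (3.204×10⁻¹⁹ C)·(-2.21×10⁴, 1.26×10⁴, 1.73×10⁴) = (-7.08×10⁻¹⁵, 4.04×10⁻¹⁵, 5.53×10⁻¹⁵) N.

F ≈ (-7.08×10⁻¹⁵, 4.04×10⁻¹⁵, 5.53×10⁻¹⁵) N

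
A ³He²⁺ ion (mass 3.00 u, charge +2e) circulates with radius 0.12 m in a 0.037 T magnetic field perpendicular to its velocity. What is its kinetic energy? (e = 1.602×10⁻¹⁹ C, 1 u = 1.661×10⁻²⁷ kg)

KE ≈ 1300 eV

v = |q|Br/m, then KE = ½mv² = (qBr)²/(2m).
v = (3.204×10⁻¹⁹)(0.037)(0.12)/4.983×10⁻²⁷ ≈ 2.855×10⁵ m/s.
KE = ½(4.983×10⁻²⁷)(2.855×10⁵)² ≈ 2.0×10⁻¹⁶ J = 1300 eV.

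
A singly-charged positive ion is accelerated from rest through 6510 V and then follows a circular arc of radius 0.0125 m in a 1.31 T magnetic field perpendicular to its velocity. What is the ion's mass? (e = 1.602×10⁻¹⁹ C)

m ≈ 3.30×10⁻²⁷ kg

Combine |q|V = ½mv² and r = mv/(|q|B): eliminate v to get m = qB²r²/(2V).
m = (1.602×10⁻¹⁹)(1.31)²(0.0125)²/(2·6510) ≈ 3.30×10⁻²⁷ kg.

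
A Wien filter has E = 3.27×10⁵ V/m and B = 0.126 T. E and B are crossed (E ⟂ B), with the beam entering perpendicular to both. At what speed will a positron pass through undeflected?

v = 2.60×10⁶ m/s

For undeflected motion the electric and magnetic forces balance: qE = qvB.
v = E/B = 3.27×10⁵/0.126 = 2.60×10⁶ m/s.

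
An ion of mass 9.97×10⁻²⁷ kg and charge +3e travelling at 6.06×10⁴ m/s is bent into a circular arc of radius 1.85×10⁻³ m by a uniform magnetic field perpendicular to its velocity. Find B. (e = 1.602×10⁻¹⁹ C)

From |q|vB = mv²/r, B = mv/(|q|r).
B = (9.97×10⁻²⁷)(6.06×10⁴)/((4.806×10⁻¹⁹)(1.85×10⁻³)) ≈ 0.680 T.

B ≈ 0.680 T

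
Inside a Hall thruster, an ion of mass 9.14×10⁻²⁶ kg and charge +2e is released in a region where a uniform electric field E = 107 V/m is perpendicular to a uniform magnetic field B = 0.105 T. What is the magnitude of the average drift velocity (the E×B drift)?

v_d ≈ 1020 m/s

The E×B drift speed is v_d = E/B.
v_d = 107/0.105 = 1020 m/s.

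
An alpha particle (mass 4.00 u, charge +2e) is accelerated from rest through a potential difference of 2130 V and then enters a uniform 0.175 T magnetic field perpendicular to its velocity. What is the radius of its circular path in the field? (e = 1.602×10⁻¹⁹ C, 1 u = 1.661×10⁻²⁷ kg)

r ≈ 0.0537 m

Acceleration: |q|V = ½mv² ⇒ v = √(2|q|V/m) = √(2·3.204×10⁻¹⁹·2130/6.644×10⁻²⁷) ≈ 4.532×10⁵ m/s.
In the field: r = mv/(|q|B) = (6.644×10⁻²⁷)(4.532×10⁵)/((3.204×10⁻¹⁹)(0.175)) ≈ 0.0537 m.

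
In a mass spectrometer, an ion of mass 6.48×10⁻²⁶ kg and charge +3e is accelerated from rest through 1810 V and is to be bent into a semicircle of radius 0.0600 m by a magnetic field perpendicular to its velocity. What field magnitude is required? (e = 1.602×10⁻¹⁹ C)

v = √(2|q|V/m) = √(2·4.806×10⁻¹⁹·1810/6.48×10⁻²⁶) ≈ 1.639×10⁵ m/s.
B = mv/(|q|r) = (6.48×10⁻²⁶)(1.639×10⁵)/((4.806×10⁻¹⁹)(0.0600)) ≈ 0.368 T.

B ≈ 0.368 T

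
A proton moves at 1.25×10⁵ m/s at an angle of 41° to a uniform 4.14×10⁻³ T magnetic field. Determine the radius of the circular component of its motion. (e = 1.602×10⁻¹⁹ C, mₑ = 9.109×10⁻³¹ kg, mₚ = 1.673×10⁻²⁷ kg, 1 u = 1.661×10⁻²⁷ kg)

v⊥ = v sinθ = 1.25×10⁵·sin41° ≈ 8.201×10⁴ m/s.
r = m v⊥/(|q|B) = (1.673×10⁻²⁷)(8.201×10⁴)/((1.602×10⁻¹⁹)(4.14×10⁻³)) ≈ 0.207 m.

r ≈ 0.207 m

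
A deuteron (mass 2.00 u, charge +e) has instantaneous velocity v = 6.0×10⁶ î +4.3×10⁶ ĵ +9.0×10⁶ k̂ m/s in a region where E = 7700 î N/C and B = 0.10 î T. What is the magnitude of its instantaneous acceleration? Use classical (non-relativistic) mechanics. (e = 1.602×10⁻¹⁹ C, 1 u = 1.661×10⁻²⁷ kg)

|a| ≈ 4.81×10¹³ m/s²

v×B = (0, 9.00×10⁵, -4.30×10⁵) N/C.
E + v×B = (7700, 9.00×10⁵, -4.30×10⁵) N/C.
F = q(E + v×B) = (1.602×10⁻¹⁹ C)·(7700, 9.00×10⁵, -4.30×10⁵) = (1.23×10⁻¹⁵, 1.44×10⁻¹³, -6.89×10⁻¹⁴) N.
|a| = |F|/m = 1.598×10⁻¹³/3.322×10⁻²⁷ ≈ 4.81×10¹³ m/s².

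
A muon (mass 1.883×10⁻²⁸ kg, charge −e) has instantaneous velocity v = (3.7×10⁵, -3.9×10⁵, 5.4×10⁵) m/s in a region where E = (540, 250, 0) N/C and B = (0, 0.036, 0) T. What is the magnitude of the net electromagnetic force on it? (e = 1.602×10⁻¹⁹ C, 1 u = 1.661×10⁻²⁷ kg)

v×B = (-1.94×10⁴, 0, 1.33×10⁴) N/C.
E + v×B = (-1.89×10⁴, 250, 1.33×10⁴) N/C.
F = q(E + v×B) = (−1.602×10⁻¹⁹ C)·(-1.89×10⁴, 250, 1.33×10⁴) = (3.03×10⁻¹⁵, -4.00×10⁻¹⁷, -2.13×10⁻¹⁵) N.
|F| = 3.70×10⁻¹⁵ N.

|F| ≈ 3.70×10⁻¹⁵ N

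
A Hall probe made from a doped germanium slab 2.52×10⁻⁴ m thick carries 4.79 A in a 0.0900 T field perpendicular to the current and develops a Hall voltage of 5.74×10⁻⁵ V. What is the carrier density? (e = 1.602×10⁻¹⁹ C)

From V_H = IB/(n e t), n = IB/(V_H e t).
n = (4.79)(0.0900)/((5.74×10⁻⁵)(1.602×10⁻¹⁹)(2.52×10⁻⁴)) ≈ 1.86×10²⁶ m⁻³.

n ≈ 1.86×10²⁶ m⁻³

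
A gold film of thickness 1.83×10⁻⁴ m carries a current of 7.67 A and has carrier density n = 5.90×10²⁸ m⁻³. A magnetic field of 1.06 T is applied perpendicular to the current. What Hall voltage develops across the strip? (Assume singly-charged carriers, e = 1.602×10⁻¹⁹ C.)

V_H = IB/(n e t).
V_H = (7.67)(1.06)/((5.90×10²⁸)(1.602×10⁻¹⁹)(1.83×10⁻⁴)) ≈ 4.70×10⁻⁶ V.

V_H ≈ 4.70×10⁻⁶ V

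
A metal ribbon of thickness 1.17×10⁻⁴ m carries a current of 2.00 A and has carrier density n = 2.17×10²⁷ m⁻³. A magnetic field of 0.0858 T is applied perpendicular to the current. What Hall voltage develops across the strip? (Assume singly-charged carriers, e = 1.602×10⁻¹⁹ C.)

V_H = IB/(n e t).
V_H = (2.00)(0.0858)/((2.17×10²⁷)(1.602×10⁻¹⁹)(1.17×10⁻⁴)) ≈ 4.22×10⁻⁶ V.

V_H ≈ 4.22×10⁻⁶ V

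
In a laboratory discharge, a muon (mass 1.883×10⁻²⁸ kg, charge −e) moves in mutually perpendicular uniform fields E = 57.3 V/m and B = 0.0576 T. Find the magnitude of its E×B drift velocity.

v_d ≈ 995 m/s

In crossed fields the guiding centre drifts at v_d = |E×B|/B² = E/B, independent of charge and mass.
v_d = 57.3/0.0576 = 995 m/s.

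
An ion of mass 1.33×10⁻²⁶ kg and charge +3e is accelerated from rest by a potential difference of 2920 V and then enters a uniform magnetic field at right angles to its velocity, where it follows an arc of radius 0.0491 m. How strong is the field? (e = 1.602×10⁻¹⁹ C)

B ≈ 0.259 T

v = √(2|q|V/m) = √(2·4.806×10⁻¹⁹·2920/1.33×10⁻²⁶) ≈ 4.594×10⁵ m/s.
B = mv/(|q|r) = (1.33×10⁻²⁶)(4.594×10⁵)/((4.806×10⁻¹⁹)(0.0491)) ≈ 0.259 T.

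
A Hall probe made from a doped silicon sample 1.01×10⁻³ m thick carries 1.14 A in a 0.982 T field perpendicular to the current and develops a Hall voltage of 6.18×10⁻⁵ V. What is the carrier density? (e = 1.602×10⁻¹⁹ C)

From V_H = IB/(n e t), n = IB/(V_H e t).
n = (1.14)(0.982)/((6.18×10⁻⁵)(1.602×10⁻¹⁹)(1.01×10⁻³)) ≈ 1.12×10²⁶ m⁻³.

n ≈ 1.12×10²⁶ m⁻³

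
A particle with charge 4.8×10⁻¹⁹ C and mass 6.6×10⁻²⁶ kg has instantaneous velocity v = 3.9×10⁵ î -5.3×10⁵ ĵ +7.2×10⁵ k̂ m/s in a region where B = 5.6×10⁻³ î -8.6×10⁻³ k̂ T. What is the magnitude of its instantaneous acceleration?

|a| ≈ 6.67×10¹⁰ m/s²

v×B = (4560, 7390, 2970) N/C.
F = q v×B = (4.8×10⁻¹⁹ C)·(4560, 7390, 2970) = (2.19×10⁻¹⁵, 3.55×10⁻¹⁵, 1.42×10⁻¹⁵) N.
|a| = |F|/m = 4.403×10⁻¹⁵/6.6×10⁻²⁶ ≈ 6.67×10¹⁰ m/s².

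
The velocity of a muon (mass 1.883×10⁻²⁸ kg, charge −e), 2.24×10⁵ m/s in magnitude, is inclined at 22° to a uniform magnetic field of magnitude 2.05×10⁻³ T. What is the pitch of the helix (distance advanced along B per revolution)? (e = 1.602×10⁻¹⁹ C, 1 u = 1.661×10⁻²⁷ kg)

v∥ = v cosθ = 2.24×10⁵·cos22° ≈ 2.077×10⁵ m/s.
T = 2πm/(|q|B) = 2π(1.883×10⁻²⁸)/((1.602×10⁻¹⁹)(2.05×10⁻³)) ≈ 3.603×10⁻⁶ s.
pitch = v∥ T = (2.077×10⁵)(3.603×10⁻⁶) ≈ 0.748 m.

p ≈ 0.748 m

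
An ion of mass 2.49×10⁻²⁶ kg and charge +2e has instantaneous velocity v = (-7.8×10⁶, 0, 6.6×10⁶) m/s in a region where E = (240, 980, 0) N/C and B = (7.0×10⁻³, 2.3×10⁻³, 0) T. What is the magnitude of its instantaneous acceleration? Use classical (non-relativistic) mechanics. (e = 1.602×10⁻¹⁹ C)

v×B = (-1.52×10⁴, 4.62×10⁴, -1.79×10⁴) N/C.
E + v×B = (-1.49×10⁴, 4.72×10⁴, -1.79×10⁴) N/C.
F = q(E + v×B) = (3.204×10⁻¹⁹ C)·(-1.49×10⁴, 4.72×10⁴, -1.79×10⁴) = (-4.79×10⁻¹⁵, 1.51×10⁻¹⁴, -5.75×10⁻¹⁵) N.
|a| = |F|/m = 1.687×10⁻¹⁴/2.49×10⁻²⁶ ≈ 6.77×10¹¹ m/s².

|a| ≈ 6.77×10¹¹ m/s²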